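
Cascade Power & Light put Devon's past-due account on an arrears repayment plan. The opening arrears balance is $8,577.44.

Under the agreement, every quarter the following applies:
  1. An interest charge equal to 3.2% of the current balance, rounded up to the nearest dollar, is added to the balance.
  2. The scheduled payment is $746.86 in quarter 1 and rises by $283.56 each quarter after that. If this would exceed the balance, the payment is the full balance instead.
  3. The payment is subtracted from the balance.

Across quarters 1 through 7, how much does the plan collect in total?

$9,840.44

Quarter 1: $8,577.44 +$275.00 interest = $8,852.44; pay $746.86 → $8,105.58
Quarter 2: $8,105.58 +$260.00 interest = $8,365.58; pay $1,030.42 → $7,335.16
Quarter 3: $7,335.16 +$235.00 interest = $7,570.16; pay $1,313.98 → $6,256.18
Quarter 4: $6,256.18 +$201.00 interest = $6,457.18; pay $1,597.54 → $4,859.64
Quarter 5: $4,859.64 +$156.00 interest = $5,015.64; pay $1,881.10 → $3,134.54
Quarter 6: $3,134.54 +$101.00 interest = $3,235.54; pay $2,164.66 → $1,070.88
Quarter 7: $1,070.88 +$35.00 interest = $1,105.88; pay $1,105.88 → $0.00
Total paid: $9,840.44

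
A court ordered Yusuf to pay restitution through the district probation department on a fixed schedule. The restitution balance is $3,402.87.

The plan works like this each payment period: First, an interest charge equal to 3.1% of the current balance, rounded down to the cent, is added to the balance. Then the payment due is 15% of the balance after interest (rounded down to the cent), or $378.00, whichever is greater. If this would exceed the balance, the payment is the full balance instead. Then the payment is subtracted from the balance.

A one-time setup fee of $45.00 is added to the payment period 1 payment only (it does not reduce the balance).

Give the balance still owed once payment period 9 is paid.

$299.37

Payment period 1: opening $3,402.87; interest $105.48 → $3,508.35; payment $526.25 (+ $45.00 fee); balance $2,982.10
Payment period 2: opening $2,982.10; interest $92.44 → $3,074.54; payment $461.18; balance $2,613.36
Payment period 3: opening $2,613.36; interest $81.01 → $2,694.37; payment $404.15; balance $2,290.22
Payment period 4: opening $2,290.22; interest $70.99 → $2,361.21; payment $378.00; balance $1,983.21
Payment period 5: opening $1,983.21; interest $61.47 → $2,044.68; payment $378.00; balance $1,666.68
Payment period 6: opening $1,666.68; interest $51.66 → $1,718.34; payment $378.00; balance $1,340.34
Payment period 7: opening $1,340.34; interest $41.55 → $1,381.89; payment $378.00; balance $1,003.89
Payment period 8: opening $1,003.89; interest $31.12 → $1,035.01; payment $378.00; balance $657.01
Payment period 9: opening $657.01; interest $20.36 → $677.37; payment $378.00; balance $299.37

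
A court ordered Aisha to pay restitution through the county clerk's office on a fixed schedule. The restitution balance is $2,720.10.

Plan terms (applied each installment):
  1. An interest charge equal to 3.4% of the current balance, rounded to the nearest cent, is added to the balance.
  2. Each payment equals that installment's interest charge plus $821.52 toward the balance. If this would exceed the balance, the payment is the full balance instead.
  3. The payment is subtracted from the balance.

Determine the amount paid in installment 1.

Installment 1: opening $2,720.10; interest $92.48 → $2,812.58; payment $914.00; balance $1,898.58

$914.00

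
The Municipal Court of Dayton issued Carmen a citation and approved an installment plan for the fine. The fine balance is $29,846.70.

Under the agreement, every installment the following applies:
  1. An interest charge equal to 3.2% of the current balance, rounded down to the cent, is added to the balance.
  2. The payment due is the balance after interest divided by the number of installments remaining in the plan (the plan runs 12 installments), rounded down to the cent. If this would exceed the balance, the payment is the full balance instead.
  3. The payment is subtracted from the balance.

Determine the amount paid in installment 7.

$3,100.79

Installment 1: $29,846.70 +$955.09 interest = $30,801.79; pay $2,566.81 → $28,234.98
Installment 2: $28,234.98 +$903.51 interest = $29,138.49; pay $2,648.95 → $26,489.54
Installment 3: $26,489.54 +$847.66 interest = $27,337.20; pay $2,733.72 → $24,603.48
Installment 4: $24,603.48 +$787.31 interest = $25,390.79; pay $2,821.19 → $22,569.60
Installment 5: $22,569.60 +$722.22 interest = $23,291.82; pay $2,911.47 → $20,380.35
Installment 6: $20,380.35 +$652.17 interest = $21,032.52; pay $3,004.64 → $18,027.88
Installment 7: $18,027.88 +$576.89 interest = $18,604.77; pay $3,100.79 → $15,503.98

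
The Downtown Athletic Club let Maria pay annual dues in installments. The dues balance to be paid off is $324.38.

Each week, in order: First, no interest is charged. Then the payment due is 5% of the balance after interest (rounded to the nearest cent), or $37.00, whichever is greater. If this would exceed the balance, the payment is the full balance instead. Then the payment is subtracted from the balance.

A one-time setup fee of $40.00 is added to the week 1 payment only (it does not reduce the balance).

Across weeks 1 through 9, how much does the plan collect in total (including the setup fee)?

Week 1: $324.38 − $37.00 (+ $40.00 fee) → $287.38
Week 2: $287.38 − $37.00 → $250.38
Week 3: $250.38 − $37.00 → $213.38
Week 4: $213.38 − $37.00 → $176.38
Week 5: $176.38 − $37.00 → $139.38
Week 6: $139.38 − $37.00 → $102.38
Week 7: $102.38 − $37.00 → $65.38
Week 8: $65.38 − $37.00 → $28.38
Week 9: $28.38 − $28.38 → $0.00
Total paid: $364.38

$364.38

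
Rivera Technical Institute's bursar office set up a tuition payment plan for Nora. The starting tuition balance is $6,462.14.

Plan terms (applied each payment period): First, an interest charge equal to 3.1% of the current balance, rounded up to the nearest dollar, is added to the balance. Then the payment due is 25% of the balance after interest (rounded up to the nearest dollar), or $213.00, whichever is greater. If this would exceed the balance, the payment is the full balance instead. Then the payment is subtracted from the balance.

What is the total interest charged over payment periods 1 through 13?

Payment period 1: $6,462.14 +$201.00 interest = $6,663.14; pay $1,666.00 → $4,997.14
Payment period 2: $4,997.14 +$155.00 interest = $5,152.14; pay $1,289.00 → $3,863.14
Payment period 3: $3,863.14 +$120.00 interest = $3,983.14; pay $996.00 → $2,987.14
Payment period 4: $2,987.14 +$93.00 interest = $3,080.14; pay $771.00 → $2,309.14
Payment period 5: $2,309.14 +$72.00 interest = $2,381.14; pay $596.00 → $1,785.14
Payment period 6: $1,785.14 +$56.00 interest = $1,841.14; pay $461.00 → $1,380.14
Payment period 7: $1,380.14 +$43.00 interest = $1,423.14; pay $356.00 → $1,067.14
Payment period 8: $1,067.14 +$34.00 interest = $1,101.14; pay $276.00 → $825.14
Payment period 9: $825.14 +$26.00 interest = $851.14; pay $213.00 → $638.14
Payment period 10: $638.14 +$20.00 interest = $658.14; pay $213.00 → $445.14
Payment period 11: $445.14 +$14.00 interest = $459.14; pay $213.00 → $246.14
Payment period 12: $246.14 +$8.00 interest = $254.14; pay $213.00 → $41.14
Payment period 13: $41.14 +$2.00 interest = $43.14; pay $43.14 → $0.00
Total interest: $201.00 + $155.00 + $120.00 + $93.00 + $72.00 + $56.00 + $43.00 + $34.00 + $26.00 + $20.00 + $14.00 + $8.00 + $2.00 = $844.00

$844.00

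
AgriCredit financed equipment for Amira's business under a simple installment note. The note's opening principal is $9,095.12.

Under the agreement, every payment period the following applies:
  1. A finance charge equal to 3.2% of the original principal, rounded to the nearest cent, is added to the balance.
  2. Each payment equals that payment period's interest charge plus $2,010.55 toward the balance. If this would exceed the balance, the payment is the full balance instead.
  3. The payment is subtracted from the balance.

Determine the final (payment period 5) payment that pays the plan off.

$1,343.96

# | Opening | Interest | Payment | End bal
1 | $9,095.12 | $291.04 | $2,301.59 | $7,084.57
2 | $7,084.57 | $291.04 | $2,301.59 | $5,074.02
3 | $5,074.02 | $291.04 | $2,301.59 | $3,063.47
4 | $3,063.47 | $291.04 | $2,301.59 | $1,052.92
5 | $1,052.92 | $291.04 | $1,343.96 | $0.00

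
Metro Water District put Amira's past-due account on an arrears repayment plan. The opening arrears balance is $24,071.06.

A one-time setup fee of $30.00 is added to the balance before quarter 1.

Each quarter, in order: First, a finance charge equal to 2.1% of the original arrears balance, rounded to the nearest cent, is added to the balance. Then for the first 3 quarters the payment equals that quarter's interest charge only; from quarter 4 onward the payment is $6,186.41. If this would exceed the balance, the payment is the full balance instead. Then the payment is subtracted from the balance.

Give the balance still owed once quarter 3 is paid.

# | Opening | Interest | Payment | End bal
1 | $24,101.06 | $505.49 | $505.49 | $24,101.06
2 | $24,101.06 | $505.49 | $505.49 | $24,101.06
3 | $24,101.06 | $505.49 | $505.49 | $24,101.06

$24,101.06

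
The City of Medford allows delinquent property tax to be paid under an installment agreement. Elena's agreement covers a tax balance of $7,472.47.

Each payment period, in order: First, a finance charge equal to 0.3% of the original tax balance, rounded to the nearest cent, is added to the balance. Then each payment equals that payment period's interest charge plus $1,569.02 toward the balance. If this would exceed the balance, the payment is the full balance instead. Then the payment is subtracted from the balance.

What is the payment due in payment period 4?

Payment period 1: $7,472.47 +$22.42 interest = $7,494.89; pay $1,591.44 → $5,903.45
Payment period 2: $5,903.45 +$22.42 interest = $5,925.87; pay $1,591.44 → $4,334.43
Payment period 3: $4,334.43 +$22.42 interest = $4,356.85; pay $1,591.44 → $2,765.41
Payment period 4: $2,765.41 +$22.42 interest = $2,787.83; pay $1,591.44 → $1,196.39

$1,591.44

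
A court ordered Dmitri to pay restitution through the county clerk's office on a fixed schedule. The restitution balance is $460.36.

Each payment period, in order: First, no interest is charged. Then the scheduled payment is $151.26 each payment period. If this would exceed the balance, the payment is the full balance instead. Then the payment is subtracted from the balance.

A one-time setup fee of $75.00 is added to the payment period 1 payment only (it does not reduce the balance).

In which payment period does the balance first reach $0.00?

4

Payment period 1: $460.36 − $151.26 (+ $75.00 fee) → $309.10
Payment period 2: $309.10 − $151.26 → $157.84
Payment period 3: $157.84 − $151.26 → $6.58
Payment period 4: $6.58 − $6.58 → $0.00
Balance reaches $0.00 in payment period 4.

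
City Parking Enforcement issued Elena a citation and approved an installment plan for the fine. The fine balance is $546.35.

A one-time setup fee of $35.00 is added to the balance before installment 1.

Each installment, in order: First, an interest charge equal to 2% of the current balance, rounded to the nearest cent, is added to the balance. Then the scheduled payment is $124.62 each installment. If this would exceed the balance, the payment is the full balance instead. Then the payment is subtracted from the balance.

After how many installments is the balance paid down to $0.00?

Installment 1: opening $581.35; interest $11.63 → $592.98; payment $124.62; balance $468.36
Installment 2: opening $468.36; interest $9.37 → $477.73; payment $124.62; balance $353.11
Installment 3: opening $353.11; interest $7.06 → $360.17; payment $124.62; balance $235.55
Installment 4: opening $235.55; interest $4.71 → $240.26; payment $124.62; balance $115.64
Installment 5: opening $115.64; interest $2.31 → $117.95; payment $117.95; balance $0.00
Balance reaches $0.00 in installment 5.

5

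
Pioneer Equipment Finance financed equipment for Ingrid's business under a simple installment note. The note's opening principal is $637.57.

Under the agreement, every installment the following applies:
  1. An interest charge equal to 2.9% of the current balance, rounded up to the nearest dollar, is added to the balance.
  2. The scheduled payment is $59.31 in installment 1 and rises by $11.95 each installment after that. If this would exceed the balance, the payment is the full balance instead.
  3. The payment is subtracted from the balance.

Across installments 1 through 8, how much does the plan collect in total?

Installment 1: $637.57 +$19.00 interest = $656.57; pay $59.31 → $597.26
Installment 2: $597.26 +$18.00 interest = $615.26; pay $71.26 → $544.00
Installment 3: $544.00 +$16.00 interest = $560.00; pay $83.21 → $476.79
Installment 4: $476.79 +$14.00 interest = $490.79; pay $95.16 → $395.63
Installment 5: $395.63 +$12.00 interest = $407.63; pay $107.11 → $300.52
Installment 6: $300.52 +$9.00 interest = $309.52; pay $119.06 → $190.46
Installment 7: $190.46 +$6.00 interest = $196.46; pay $131.01 → $65.45
Installment 8: $65.45 +$2.00 interest = $67.45; pay $67.45 → $0.00
Total paid: $733.57

$733.57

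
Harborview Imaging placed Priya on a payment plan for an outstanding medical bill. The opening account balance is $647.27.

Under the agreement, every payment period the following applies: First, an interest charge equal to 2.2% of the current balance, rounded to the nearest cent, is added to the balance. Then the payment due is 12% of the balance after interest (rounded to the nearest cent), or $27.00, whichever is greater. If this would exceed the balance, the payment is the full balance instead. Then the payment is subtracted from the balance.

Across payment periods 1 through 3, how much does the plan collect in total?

Payment period 1: opening $647.27; interest $14.24 → $661.51; payment $79.38; balance $582.13
Payment period 2: opening $582.13; interest $12.81 → $594.94; payment $71.39; balance $523.55
Payment period 3: opening $523.55; interest $11.52 → $535.07; payment $64.21; balance $470.86
Total paid: $214.98

$214.98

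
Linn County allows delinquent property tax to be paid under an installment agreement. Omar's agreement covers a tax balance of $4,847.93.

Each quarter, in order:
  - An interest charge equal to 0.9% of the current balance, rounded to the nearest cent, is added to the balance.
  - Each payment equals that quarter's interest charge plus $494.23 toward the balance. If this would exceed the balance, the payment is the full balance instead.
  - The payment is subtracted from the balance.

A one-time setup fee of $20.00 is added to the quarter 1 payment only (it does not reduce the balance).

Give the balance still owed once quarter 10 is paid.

$0.00

Quarter 1: $4,847.93 +$43.63 interest = $4,891.56; pay $537.86 (+ $20.00 fee) → $4,353.70
Quarter 2: $4,353.70 +$39.18 interest = $4,392.88; pay $533.41 → $3,859.47
Quarter 3: $3,859.47 +$34.74 interest = $3,894.21; pay $528.97 → $3,365.24
Quarter 4: $3,365.24 +$30.29 interest = $3,395.53; pay $524.52 → $2,871.01
Quarter 5: $2,871.01 +$25.84 interest = $2,896.85; pay $520.07 → $2,376.78
Quarter 6: $2,376.78 +$21.39 interest = $2,398.17; pay $515.62 → $1,882.55
Quarter 7: $1,882.55 +$16.94 interest = $1,899.49; pay $511.17 → $1,388.32
Quarter 8: $1,388.32 +$12.49 interest = $1,400.81; pay $506.72 → $894.09
Quarter 9: $894.09 +$8.05 interest = $902.14; pay $502.28 → $399.86
Quarter 10: $399.86 +$3.60 interest = $403.46; pay $403.46 → $0.00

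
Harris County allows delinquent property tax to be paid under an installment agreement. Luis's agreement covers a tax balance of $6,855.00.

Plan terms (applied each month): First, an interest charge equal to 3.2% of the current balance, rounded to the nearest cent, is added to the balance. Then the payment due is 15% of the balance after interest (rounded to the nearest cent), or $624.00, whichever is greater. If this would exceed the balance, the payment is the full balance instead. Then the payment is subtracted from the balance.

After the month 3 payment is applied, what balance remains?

# | Opening | Interest | Payment | End bal
1 | $6,855.00 | $219.36 | $1,061.15 | $6,013.21
2 | $6,013.21 | $192.42 | $930.84 | $5,274.79
3 | $5,274.79 | $168.79 | $816.54 | $4,627.04

$4,627.04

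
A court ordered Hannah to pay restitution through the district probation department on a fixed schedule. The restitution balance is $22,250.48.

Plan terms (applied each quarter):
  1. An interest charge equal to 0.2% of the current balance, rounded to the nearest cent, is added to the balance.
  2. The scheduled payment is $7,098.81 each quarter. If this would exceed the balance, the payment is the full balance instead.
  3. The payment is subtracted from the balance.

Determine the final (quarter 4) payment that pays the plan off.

$1,047.29

# | Opening | Interest | Payment | End bal
1 | $22,250.48 | $44.50 | $7,098.81 | $15,196.17
2 | $15,196.17 | $30.39 | $7,098.81 | $8,127.75
3 | $8,127.75 | $16.26 | $7,098.81 | $1,045.20
4 | $1,045.20 | $2.09 | $1,047.29 | $0.00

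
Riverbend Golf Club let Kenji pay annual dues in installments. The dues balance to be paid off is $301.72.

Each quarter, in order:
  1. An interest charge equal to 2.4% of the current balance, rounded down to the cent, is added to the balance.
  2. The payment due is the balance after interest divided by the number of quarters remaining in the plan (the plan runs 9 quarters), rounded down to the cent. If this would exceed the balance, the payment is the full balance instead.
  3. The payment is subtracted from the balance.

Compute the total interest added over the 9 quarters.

$38.59

Quarter 1: opening $301.72; interest $7.24 → $308.96; payment $34.32; balance $274.64
Quarter 2: opening $274.64; interest $6.59 → $281.23; payment $35.15; balance $246.08
Quarter 3: opening $246.08; interest $5.90 → $251.98; payment $35.99; balance $215.99
Quarter 4: opening $215.99; interest $5.18 → $221.17; payment $36.86; balance $184.31
Quarter 5: opening $184.31; interest $4.42 → $188.73; payment $37.74; balance $150.99
Quarter 6: opening $150.99; interest $3.62 → $154.61; payment $38.65; balance $115.96
Quarter 7: opening $115.96; interest $2.78 → $118.74; payment $39.58; balance $79.16
Quarter 8: opening $79.16; interest $1.89 → $81.05; payment $40.52; balance $40.53
Quarter 9: opening $40.53; interest $0.97 → $41.50; payment $41.50; balance $0.00
Total interest: $7.24 + $6.59 + $5.90 + $5.18 + $4.42 + $3.62 + $2.78 + $1.89 + $0.97 = $38.59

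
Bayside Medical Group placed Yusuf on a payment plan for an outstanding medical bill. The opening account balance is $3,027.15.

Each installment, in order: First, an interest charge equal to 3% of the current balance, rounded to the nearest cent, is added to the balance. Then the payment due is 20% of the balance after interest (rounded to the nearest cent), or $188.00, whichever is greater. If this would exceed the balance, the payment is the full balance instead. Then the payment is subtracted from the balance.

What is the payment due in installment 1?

Installment 1: opening $3,027.15; interest $90.81 → $3,117.96; payment $623.59; balance $2,494.37

$623.59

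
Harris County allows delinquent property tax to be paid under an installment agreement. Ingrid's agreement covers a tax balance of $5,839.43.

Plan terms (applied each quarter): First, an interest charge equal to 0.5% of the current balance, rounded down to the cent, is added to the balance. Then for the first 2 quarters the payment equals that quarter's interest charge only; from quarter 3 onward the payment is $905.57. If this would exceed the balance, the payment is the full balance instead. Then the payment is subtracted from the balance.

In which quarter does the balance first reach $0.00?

# | Opening | Interest | Payment | End bal
1 | $5,839.43 | $29.19 | $29.19 | $5,839.43
2 | $5,839.43 | $29.19 | $29.19 | $5,839.43
3 | $5,839.43 | $29.19 | $905.57 | $4,963.05
4 | $4,963.05 | $24.81 | $905.57 | $4,082.29
5 | $4,082.29 | $20.41 | $905.57 | $3,197.13
6 | $3,197.13 | $15.98 | $905.57 | $2,307.54
7 | $2,307.54 | $11.53 | $905.57 | $1,413.50
8 | $1,413.50 | $7.06 | $905.57 | $514.99
9 | $514.99 | $2.57 | $517.56 | $0.00
Balance reaches $0.00 in quarter 9.

9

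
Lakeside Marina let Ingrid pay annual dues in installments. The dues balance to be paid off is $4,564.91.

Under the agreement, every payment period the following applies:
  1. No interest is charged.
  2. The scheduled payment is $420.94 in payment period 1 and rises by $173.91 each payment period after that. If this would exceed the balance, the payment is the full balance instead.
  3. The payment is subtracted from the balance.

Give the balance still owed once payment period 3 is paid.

Payment period 1: $4,564.91 − $420.94 → $4,143.97
Payment period 2: $4,143.97 − $594.85 → $3,549.12
Payment period 3: $3,549.12 − $768.76 → $2,780.36

$2,780.36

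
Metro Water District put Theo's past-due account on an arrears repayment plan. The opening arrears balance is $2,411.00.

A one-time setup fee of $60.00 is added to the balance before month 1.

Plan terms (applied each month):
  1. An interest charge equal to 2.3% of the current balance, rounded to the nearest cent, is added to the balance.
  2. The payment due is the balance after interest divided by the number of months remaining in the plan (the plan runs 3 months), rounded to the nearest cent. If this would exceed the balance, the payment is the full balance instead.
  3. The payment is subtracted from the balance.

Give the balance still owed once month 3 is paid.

$0.00

Month 1: $2,471.00 +$56.83 interest = $2,527.83; pay $842.61 → $1,685.22
Month 2: $1,685.22 +$38.76 interest = $1,723.98; pay $861.99 → $861.99
Month 3: $861.99 +$19.83 interest = $881.82; pay $881.82 → $0.00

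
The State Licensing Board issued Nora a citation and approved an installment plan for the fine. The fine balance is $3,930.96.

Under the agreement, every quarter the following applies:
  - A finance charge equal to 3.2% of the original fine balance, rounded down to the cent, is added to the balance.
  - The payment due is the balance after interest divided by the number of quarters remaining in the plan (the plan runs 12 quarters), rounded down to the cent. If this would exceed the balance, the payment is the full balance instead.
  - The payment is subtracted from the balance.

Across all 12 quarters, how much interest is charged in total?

Quarter 1: opening $3,930.96; interest $125.79 → $4,056.75; payment $338.06; balance $3,718.69
Quarter 2: opening $3,718.69; interest $125.79 → $3,844.48; payment $349.49; balance $3,494.99
Quarter 3: opening $3,494.99; interest $125.79 → $3,620.78; payment $362.07; balance $3,258.71
Quarter 4: opening $3,258.71; interest $125.79 → $3,384.50; payment $376.05; balance $3,008.45
Quarter 5: opening $3,008.45; interest $125.79 → $3,134.24; payment $391.78; balance $2,742.46
Quarter 6: opening $2,742.46; interest $125.79 → $2,868.25; payment $409.75; balance $2,458.50
Quarter 7: opening $2,458.50; interest $125.79 → $2,584.29; payment $430.71; balance $2,153.58
Quarter 8: opening $2,153.58; interest $125.79 → $2,279.37; payment $455.87; balance $1,823.50
Quarter 9: opening $1,823.50; interest $125.79 → $1,949.29; payment $487.32; balance $1,461.97
Quarter 10: opening $1,461.97; interest $125.79 → $1,587.76; payment $529.25; balance $1,058.51
Quarter 11: opening $1,058.51; interest $125.79 → $1,184.30; payment $592.15; balance $592.15
Quarter 12: opening $592.15; interest $125.79 → $717.94; payment $717.94; balance $0.00
Total interest: $125.79 + $125.79 + $125.79 + $125.79 + $125.79 + $125.79 + $125.79 + $125.79 + $125.79 + $125.79 + $125.79 + $125.79 = $1,509.48

$1,509.48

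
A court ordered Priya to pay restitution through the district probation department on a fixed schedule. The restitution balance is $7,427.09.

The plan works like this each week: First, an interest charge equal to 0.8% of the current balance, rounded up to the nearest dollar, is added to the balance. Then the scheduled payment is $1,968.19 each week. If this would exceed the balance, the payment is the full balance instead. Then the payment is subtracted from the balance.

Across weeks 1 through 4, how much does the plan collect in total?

$7,575.09

Week 1: opening $7,427.09; interest $60.00 → $7,487.09; payment $1,968.19; balance $5,518.90
Week 2: opening $5,518.90; interest $45.00 → $5,563.90; payment $1,968.19; balance $3,595.71
Week 3: opening $3,595.71; interest $29.00 → $3,624.71; payment $1,968.19; balance $1,656.52
Week 4: opening $1,656.52; interest $14.00 → $1,670.52; payment $1,670.52; balance $0.00
Total paid: $7,575.09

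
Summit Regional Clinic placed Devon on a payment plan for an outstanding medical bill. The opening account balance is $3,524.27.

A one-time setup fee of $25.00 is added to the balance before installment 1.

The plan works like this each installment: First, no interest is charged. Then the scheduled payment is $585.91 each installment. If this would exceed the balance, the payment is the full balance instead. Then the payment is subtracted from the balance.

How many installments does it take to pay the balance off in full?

7

# | Opening | Payment | End bal
1 | $3,549.27 | $585.91 | $2,963.36
2 | $2,963.36 | $585.91 | $2,377.45
3 | $2,377.45 | $585.91 | $1,791.54
4 | $1,791.54 | $585.91 | $1,205.63
5 | $1,205.63 | $585.91 | $619.72
6 | $619.72 | $585.91 | $33.81
7 | $33.81 | $33.81 | $0.00
Balance reaches $0.00 in installment 7.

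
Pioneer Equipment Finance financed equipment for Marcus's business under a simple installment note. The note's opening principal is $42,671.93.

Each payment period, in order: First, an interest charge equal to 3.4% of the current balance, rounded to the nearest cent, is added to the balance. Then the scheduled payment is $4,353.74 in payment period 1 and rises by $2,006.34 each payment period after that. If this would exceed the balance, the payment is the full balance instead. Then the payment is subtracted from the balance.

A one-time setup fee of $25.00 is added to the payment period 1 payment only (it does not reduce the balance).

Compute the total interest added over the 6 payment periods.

$5,756.18

# | Opening | Interest | Payment | Fee | End bal
1 | $42,671.93 | $1,450.85 | $4,353.74 | $25.00 | $39,769.04
2 | $39,769.04 | $1,352.15 | $6,360.08 | — | $34,761.11
3 | $34,761.11 | $1,181.88 | $8,366.42 | — | $27,576.57
4 | $27,576.57 | $937.60 | $10,372.76 | — | $18,141.41
5 | $18,141.41 | $616.81 | $12,379.10 | — | $6,379.12
6 | $6,379.12 | $216.89 | $6,596.01 | — | $0.00
Total interest: $1,450.85 + $1,352.15 + $1,181.88 + $937.60 + $616.81 + $216.89 = $5,756.18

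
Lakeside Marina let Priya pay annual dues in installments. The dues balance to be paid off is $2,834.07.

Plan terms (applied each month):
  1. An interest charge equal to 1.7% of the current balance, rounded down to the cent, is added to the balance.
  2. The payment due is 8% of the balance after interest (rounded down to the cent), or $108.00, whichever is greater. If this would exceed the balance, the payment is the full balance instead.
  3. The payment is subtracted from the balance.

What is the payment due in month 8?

$144.73

Month 1: $2,834.07 +$48.17 interest = $2,882.24; pay $230.57 → $2,651.67
Month 2: $2,651.67 +$45.07 interest = $2,696.74; pay $215.73 → $2,481.01
Month 3: $2,481.01 +$42.17 interest = $2,523.18; pay $201.85 → $2,321.33
Month 4: $2,321.33 +$39.46 interest = $2,360.79; pay $188.86 → $2,171.93
Month 5: $2,171.93 +$36.92 interest = $2,208.85; pay $176.70 → $2,032.15
Month 6: $2,032.15 +$34.54 interest = $2,066.69; pay $165.33 → $1,901.36
Month 7: $1,901.36 +$32.32 interest = $1,933.68; pay $154.69 → $1,778.99
Month 8: $1,778.99 +$30.24 interest = $1,809.23; pay $144.73 → $1,664.50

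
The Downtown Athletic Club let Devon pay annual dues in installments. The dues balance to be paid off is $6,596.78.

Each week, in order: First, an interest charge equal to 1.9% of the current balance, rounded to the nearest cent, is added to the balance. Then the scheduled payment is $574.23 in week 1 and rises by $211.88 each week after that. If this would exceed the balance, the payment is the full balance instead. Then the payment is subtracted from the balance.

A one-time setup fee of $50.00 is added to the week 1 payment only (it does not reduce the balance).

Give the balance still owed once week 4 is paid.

Week 1: $6,596.78 +$125.34 interest = $6,722.12; pay $574.23 (+ $50.00 fee) → $6,147.89
Week 2: $6,147.89 +$116.81 interest = $6,264.70; pay $786.11 → $5,478.59
Week 3: $5,478.59 +$104.09 interest = $5,582.68; pay $997.99 → $4,584.69
Week 4: $4,584.69 +$87.11 interest = $4,671.80; pay $1,209.87 → $3,461.93

$3,461.93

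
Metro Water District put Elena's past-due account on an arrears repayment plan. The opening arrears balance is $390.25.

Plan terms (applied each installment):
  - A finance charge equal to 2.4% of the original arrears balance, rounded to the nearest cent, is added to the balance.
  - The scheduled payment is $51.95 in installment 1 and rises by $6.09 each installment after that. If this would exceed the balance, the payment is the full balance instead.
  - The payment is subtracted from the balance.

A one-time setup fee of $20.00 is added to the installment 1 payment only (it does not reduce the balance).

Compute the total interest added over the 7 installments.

$65.59

Installment 1: $390.25 +$9.37 interest = $399.62; pay $51.95 (+ $20.00 fee) → $347.67
Installment 2: $347.67 +$9.37 interest = $357.04; pay $58.04 → $299.00
Installment 3: $299.00 +$9.37 interest = $308.37; pay $64.13 → $244.24
Installment 4: $244.24 +$9.37 interest = $253.61; pay $70.22 → $183.39
Installment 5: $183.39 +$9.37 interest = $192.76; pay $76.31 → $116.45
Installment 6: $116.45 +$9.37 interest = $125.82; pay $82.40 → $43.42
Installment 7: $43.42 +$9.37 interest = $52.79; pay $52.79 → $0.00
Total interest: $9.37 + $9.37 + $9.37 + $9.37 + $9.37 + $9.37 + $9.37 = $65.59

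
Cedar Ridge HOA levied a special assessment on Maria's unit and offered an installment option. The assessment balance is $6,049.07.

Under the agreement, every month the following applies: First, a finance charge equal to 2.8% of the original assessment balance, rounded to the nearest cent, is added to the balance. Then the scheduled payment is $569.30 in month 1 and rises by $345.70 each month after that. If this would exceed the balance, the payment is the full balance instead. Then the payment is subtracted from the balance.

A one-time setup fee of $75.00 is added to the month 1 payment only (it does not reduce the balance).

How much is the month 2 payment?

Month 1: $6,049.07 +$169.37 interest = $6,218.44; pay $569.30 (+ $75.00 fee) → $5,649.14
Month 2: $5,649.14 +$169.37 interest = $5,818.51; pay $915.00 → $4,903.51

$915.00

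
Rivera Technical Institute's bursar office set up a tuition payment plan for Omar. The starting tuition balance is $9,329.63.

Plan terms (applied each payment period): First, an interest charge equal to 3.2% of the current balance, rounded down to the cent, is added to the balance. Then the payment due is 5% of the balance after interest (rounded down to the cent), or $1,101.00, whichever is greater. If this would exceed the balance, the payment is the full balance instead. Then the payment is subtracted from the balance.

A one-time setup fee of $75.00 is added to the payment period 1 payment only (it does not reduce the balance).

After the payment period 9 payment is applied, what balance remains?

Payment period 1: opening $9,329.63; interest $298.54 → $9,628.17; payment $1,101.00 (+ $75.00 fee); balance $8,527.17
Payment period 2: opening $8,527.17; interest $272.86 → $8,800.03; payment $1,101.00; balance $7,699.03
Payment period 3: opening $7,699.03; interest $246.36 → $7,945.39; payment $1,101.00; balance $6,844.39
Payment period 4: opening $6,844.39; interest $219.02 → $7,063.41; payment $1,101.00; balance $5,962.41
Payment period 5: opening $5,962.41; interest $190.79 → $6,153.20; payment $1,101.00; balance $5,052.20
Payment period 6: opening $5,052.20; interest $161.67 → $5,213.87; payment $1,101.00; balance $4,112.87
Payment period 7: opening $4,112.87; interest $131.61 → $4,244.48; payment $1,101.00; balance $3,143.48
Payment period 8: opening $3,143.48; interest $100.59 → $3,244.07; payment $1,101.00; balance $2,143.07
Payment period 9: opening $2,143.07; interest $68.57 → $2,211.64; payment $1,101.00; balance $1,110.64

$1,110.64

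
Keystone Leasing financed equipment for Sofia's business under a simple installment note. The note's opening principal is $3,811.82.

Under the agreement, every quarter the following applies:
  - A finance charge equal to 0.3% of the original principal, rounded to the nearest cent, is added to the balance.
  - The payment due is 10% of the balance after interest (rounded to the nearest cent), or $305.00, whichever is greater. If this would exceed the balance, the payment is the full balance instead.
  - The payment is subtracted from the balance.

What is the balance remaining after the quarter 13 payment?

$0.00

# | Opening | Interest | Payment | End bal
1 | $3,811.82 | $11.44 | $382.33 | $3,440.93
2 | $3,440.93 | $11.44 | $345.24 | $3,107.13
3 | $3,107.13 | $11.44 | $311.86 | $2,806.71
4 | $2,806.71 | $11.44 | $305.00 | $2,513.15
5 | $2,513.15 | $11.44 | $305.00 | $2,219.59
6 | $2,219.59 | $11.44 | $305.00 | $1,926.03
7 | $1,926.03 | $11.44 | $305.00 | $1,632.47
8 | $1,632.47 | $11.44 | $305.00 | $1,338.91
9 | $1,338.91 | $11.44 | $305.00 | $1,045.35
10 | $1,045.35 | $11.44 | $305.00 | $751.79
11 | $751.79 | $11.44 | $305.00 | $458.23
12 | $458.23 | $11.44 | $305.00 | $164.67
13 | $164.67 | $11.44 | $176.11 | $0.00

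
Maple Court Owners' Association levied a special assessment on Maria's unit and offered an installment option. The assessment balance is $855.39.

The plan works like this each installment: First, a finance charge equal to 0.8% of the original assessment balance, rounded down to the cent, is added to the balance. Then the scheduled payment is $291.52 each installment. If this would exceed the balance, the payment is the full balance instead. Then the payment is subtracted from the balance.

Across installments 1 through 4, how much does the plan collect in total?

Installment 1: opening $855.39; interest $6.84 → $862.23; payment $291.52; balance $570.71
Installment 2: opening $570.71; interest $6.84 → $577.55; payment $291.52; balance $286.03
Installment 3: opening $286.03; interest $6.84 → $292.87; payment $291.52; balance $1.35
Installment 4: opening $1.35; interest $6.84 → $8.19; payment $8.19; balance $0.00
Total paid: $882.75

$882.75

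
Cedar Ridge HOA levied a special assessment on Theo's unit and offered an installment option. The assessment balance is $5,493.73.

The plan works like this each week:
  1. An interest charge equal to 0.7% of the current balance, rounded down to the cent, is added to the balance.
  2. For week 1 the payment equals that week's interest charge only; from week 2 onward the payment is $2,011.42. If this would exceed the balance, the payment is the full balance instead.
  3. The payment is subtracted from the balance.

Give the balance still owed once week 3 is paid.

Week 1: opening $5,493.73; interest $38.45 → $5,532.18; payment $38.45; balance $5,493.73
Week 2: opening $5,493.73; interest $38.45 → $5,532.18; payment $2,011.42; balance $3,520.76
Week 3: opening $3,520.76; interest $24.64 → $3,545.40; payment $2,011.42; balance $1,533.98

$1,533.98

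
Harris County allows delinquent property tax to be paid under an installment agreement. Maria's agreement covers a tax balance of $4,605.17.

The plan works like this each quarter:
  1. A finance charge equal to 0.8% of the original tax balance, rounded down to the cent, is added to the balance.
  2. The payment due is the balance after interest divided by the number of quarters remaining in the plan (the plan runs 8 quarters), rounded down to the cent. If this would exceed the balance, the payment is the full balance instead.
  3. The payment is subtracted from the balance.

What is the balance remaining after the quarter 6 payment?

$1,241.04

Quarter 1: $4,605.17 +$36.84 interest = $4,642.01; pay $580.25 → $4,061.76
Quarter 2: $4,061.76 +$36.84 interest = $4,098.60; pay $585.51 → $3,513.09
Quarter 3: $3,513.09 +$36.84 interest = $3,549.93; pay $591.65 → $2,958.28
Quarter 4: $2,958.28 +$36.84 interest = $2,995.12; pay $599.02 → $2,396.10
Quarter 5: $2,396.10 +$36.84 interest = $2,432.94; pay $608.23 → $1,824.71
Quarter 6: $1,824.71 +$36.84 interest = $1,861.55; pay $620.51 → $1,241.04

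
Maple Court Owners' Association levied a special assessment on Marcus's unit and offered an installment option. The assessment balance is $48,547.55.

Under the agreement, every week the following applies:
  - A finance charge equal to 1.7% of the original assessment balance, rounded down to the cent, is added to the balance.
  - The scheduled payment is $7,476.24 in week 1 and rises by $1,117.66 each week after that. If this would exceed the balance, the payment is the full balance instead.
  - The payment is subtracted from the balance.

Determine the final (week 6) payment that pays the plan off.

$4,941.55

Week 1: opening $48,547.55; interest $825.30 → $49,372.85; payment $7,476.24; balance $41,896.61
Week 2: opening $41,896.61; interest $825.30 → $42,721.91; payment $8,593.90; balance $34,128.01
Week 3: opening $34,128.01; interest $825.30 → $34,953.31; payment $9,711.56; balance $25,241.75
Week 4: opening $25,241.75; interest $825.30 → $26,067.05; payment $10,829.22; balance $15,237.83
Week 5: opening $15,237.83; interest $825.30 → $16,063.13; payment $11,946.88; balance $4,116.25
Week 6: opening $4,116.25; interest $825.30 → $4,941.55; payment $4,941.55; balance $0.00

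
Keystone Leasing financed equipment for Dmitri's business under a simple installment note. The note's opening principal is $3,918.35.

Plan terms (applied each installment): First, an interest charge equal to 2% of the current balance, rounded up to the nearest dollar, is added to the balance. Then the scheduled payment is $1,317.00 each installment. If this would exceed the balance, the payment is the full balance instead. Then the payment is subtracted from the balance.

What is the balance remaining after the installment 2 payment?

$1,417.35

Installment 1: $3,918.35 +$79.00 interest = $3,997.35; pay $1,317.00 → $2,680.35
Installment 2: $2,680.35 +$54.00 interest = $2,734.35; pay $1,317.00 → $1,417.35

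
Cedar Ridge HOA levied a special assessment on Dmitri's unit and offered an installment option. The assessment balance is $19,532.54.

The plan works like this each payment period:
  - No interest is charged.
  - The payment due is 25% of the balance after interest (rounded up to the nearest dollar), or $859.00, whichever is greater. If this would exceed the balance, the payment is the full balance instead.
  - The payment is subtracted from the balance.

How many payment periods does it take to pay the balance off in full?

11

Payment period 1: $19,532.54 − $4,884.00 → $14,648.54
Payment period 2: $14,648.54 − $3,663.00 → $10,985.54
Payment period 3: $10,985.54 − $2,747.00 → $8,238.54
Payment period 4: $8,238.54 − $2,060.00 → $6,178.54
Payment period 5: $6,178.54 − $1,545.00 → $4,633.54
Payment period 6: $4,633.54 − $1,159.00 → $3,474.54
Payment period 7: $3,474.54 − $869.00 → $2,605.54
Payment period 8: $2,605.54 − $859.00 → $1,746.54
Payment period 9: $1,746.54 − $859.00 → $887.54
Payment period 10: $887.54 − $859.00 → $28.54
Payment period 11: $28.54 − $28.54 → $0.00
Balance reaches $0.00 in payment period 11.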